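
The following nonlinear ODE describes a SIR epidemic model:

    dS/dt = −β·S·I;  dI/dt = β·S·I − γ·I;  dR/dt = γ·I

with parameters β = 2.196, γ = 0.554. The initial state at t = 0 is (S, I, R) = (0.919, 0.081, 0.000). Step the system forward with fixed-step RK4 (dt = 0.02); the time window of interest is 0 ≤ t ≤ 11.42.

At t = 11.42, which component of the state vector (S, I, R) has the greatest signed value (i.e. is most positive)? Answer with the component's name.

t=0.000: state=(0.919, 0.081, 0.000)
step 1 (dt=0.02): k1=(-0.163, 0.119, 0.045), k2=(-0.166, 0.120, 0.046), k3=(-0.166, 0.120, 0.046), k4=(-0.168, 0.122, 0.046); state += dt/6·(k1+2k2+2k3+k4)
t=0.020: state=(0.916, 0.083, 0.001)
t=0.040: state=(0.912, 0.086, 0.002)
t=0.060: state=(0.909, 0.088, 0.003)
continuing one RK4 step at a time; state shown every 25 steps (Δt=0.5):
t=0.500: state=(0.808, 0.159, 0.032)
t=1.000: state=(0.640, 0.269, 0.091)
t=1.500: state=(0.449, 0.370, 0.181)
t=2.000: state=(0.290, 0.419, 0.291)
t=2.500: state=(0.183, 0.410, 0.407)
t=3.000: state=(0.119, 0.366, 0.515)
t=3.500: state=(0.082, 0.309, 0.609)
t=4.000: state=(0.060, 0.253, 0.686)
t=4.500: state=(0.047, 0.203, 0.750)
t=5.000: state=(0.039, 0.162, 0.800)
t=5.500: state=(0.033, 0.127, 0.840)
t=6.000: state=(0.029, 0.100, 0.871)
t=6.500: state=(0.026, 0.078, 0.896)
t=7.000: state=(0.024, 0.061, 0.915)
t=7.500: state=(0.023, 0.047, 0.930)
t=8.000: state=(0.022, 0.037, 0.941)
t=8.500: state=(0.021, 0.029, 0.950)
t=9.000: state=(0.021, 0.022, 0.957)
t=9.500: state=(0.020, 0.017, 0.963)
t=10.000: state=(0.020, 0.013, 0.967)
t=10.500: state=(0.020, 0.010, 0.970)
t=11.000: state=(0.019, 0.008, 0.973)
t=11.420: state=(0.019, 0.006, 0.974)
compare at T: S=0.019, I=0.006, R=0.974

largest component: R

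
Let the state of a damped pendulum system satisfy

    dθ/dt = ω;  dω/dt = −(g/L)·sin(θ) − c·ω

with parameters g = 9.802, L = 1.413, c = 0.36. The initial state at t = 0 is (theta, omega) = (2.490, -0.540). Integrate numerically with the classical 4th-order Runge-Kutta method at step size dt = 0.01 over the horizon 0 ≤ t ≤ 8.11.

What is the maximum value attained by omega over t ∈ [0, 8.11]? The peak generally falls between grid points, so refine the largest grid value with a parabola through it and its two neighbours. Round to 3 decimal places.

max omega = 3.501

t=0.000: state=(2.490, -0.540)
step 1 (dt=0.01): k1=(-0.540, -4.013), k2=(-0.560, -4.020), k3=(-0.560, -4.021), k4=(-0.580, -4.029); state += dt/6·(k1+2k2+2k3+k4)
t=0.010: state=(2.484, -0.580)
t=0.020: state=(2.478, -0.621)
t=0.030: state=(2.472, -0.661)
continuing one RK4 step at a time; state shown every 50 steps (Δt=0.5):
t=0.500: state=(1.647, -3.011)
t=1.000: state=(-0.362, -4.150)
t=1.500: state=(-1.640, -0.741)
t=2.000: state=(-1.166, 2.516)
t=2.500: state=(0.450, 3.094)
t=3.000: state=(1.265, -0.016)
t=3.500: state=(0.527, -2.610)
t=4.000: state=(-0.724, -1.712)
t=4.500: state=(-0.872, 1.088)
t=5.000: state=(0.079, 2.178)
t=5.500: state=(0.769, 0.284)
t=6.000: state=(0.363, -1.650)
t=6.500: state=(-0.448, -1.139)
t=7.000: state=(-0.536, 0.773)
t=7.500: state=(0.096, 1.374)
t=8.000: state=(0.495, 0.040)
t=8.110: state=(0.479, -0.314)
largest grid value and its neighbours: omega(2.300)=3.49944, omega(2.310)=3.50109, omega(2.320)=3.50036
parabola through these three points peaks at t≈2.312 with omega≈3.50114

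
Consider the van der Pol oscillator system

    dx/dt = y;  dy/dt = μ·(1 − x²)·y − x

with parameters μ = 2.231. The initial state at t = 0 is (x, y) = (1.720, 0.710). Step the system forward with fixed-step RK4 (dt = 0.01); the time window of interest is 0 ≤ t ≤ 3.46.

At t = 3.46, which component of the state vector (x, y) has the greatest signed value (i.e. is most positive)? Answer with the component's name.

largest component: y

t=0.000: state=(1.720, 0.710)
step 1 (dt=0.01): k1=(0.710, -4.822), k2=(0.686, -4.739), k3=(0.686, -4.740), k4=(0.663, -4.657); state += dt/6·(k1+2k2+2k3+k4)
t=0.010: state=(1.727, 0.663)
t=0.020: state=(1.733, 0.617)
t=0.030: state=(1.739, 0.573)
continuing one RK4 step at a time; state shown every 20 steps (Δt=0.2):
t=0.200: state=(1.787, 0.049)
t=0.400: state=(1.766, -0.210)
t=0.600: state=(1.713, -0.315)
t=0.800: state=(1.644, -0.371)
t=1.000: state=(1.565, -0.416)
t=1.200: state=(1.477, -0.463)
t=1.400: state=(1.379, -0.521)
t=1.600: state=(1.267, -0.599)
t=1.800: state=(1.137, -0.710)
t=2.000: state=(0.980, -0.879)
t=2.200: state=(0.779, -1.156)
t=2.400: state=(0.503, -1.644)
t=2.600: state=(0.095, -2.523)
t=2.800: state=(-0.534, -3.774)
t=3.000: state=(-1.330, -3.725)
t=3.200: state=(-1.863, -1.527)
t=3.400: state=(-2.014, -0.210)
t=3.460: state=(-2.021, -0.040)
compare at T: x=-2.021, y=-0.040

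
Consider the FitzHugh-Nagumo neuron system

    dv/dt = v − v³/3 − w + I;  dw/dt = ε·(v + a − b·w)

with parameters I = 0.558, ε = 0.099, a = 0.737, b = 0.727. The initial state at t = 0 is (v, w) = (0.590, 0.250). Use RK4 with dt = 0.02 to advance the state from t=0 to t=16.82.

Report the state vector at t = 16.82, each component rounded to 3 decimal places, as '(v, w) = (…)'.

(v, w) = (-1.721, 0.469)

t=0.000: state=(0.590, 0.250)
step 1 (dt=0.02): k1=(0.830, 0.113), k2=(0.834, 0.114), k3=(0.834, 0.114), k4=(0.838, 0.115); state += dt/6·(k1+2k2+2k3+k4)
t=0.020: state=(0.607, 0.252)
t=0.040: state=(0.624, 0.255)
t=0.060: state=(0.641, 0.257)
continuing one RK4 step at a time; state shown every 50 steps (Δt=1):
t=1.000: state=(1.430, 0.402)
t=2.000: state=(1.696, 0.598)
t=3.000: state=(1.653, 0.788)
t=4.000: state=(1.558, 0.957)
t=5.000: state=(1.450, 1.105)
t=6.000: state=(1.330, 1.231)
t=7.000: state=(1.192, 1.337)
t=8.000: state=(1.021, 1.420)
t=9.000: state=(0.781, 1.479)
t=10.000: state=(0.362, 1.503)
t=11.000: state=(-0.620, 1.463)
t=12.000: state=(-1.837, 1.306)
t=13.000: state=(-1.969, 1.099)
t=14.000: state=(-1.911, 0.908)
t=15.000: state=(-1.844, 0.736)
t=16.000: state=(-1.776, 0.582)
t=16.820: state=(-1.721, 0.469)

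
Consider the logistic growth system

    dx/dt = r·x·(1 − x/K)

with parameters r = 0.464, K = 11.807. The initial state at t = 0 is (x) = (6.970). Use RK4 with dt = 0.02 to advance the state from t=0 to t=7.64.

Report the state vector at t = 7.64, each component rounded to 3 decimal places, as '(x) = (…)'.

t=0.000: state=(6.970)
step 1 (dt=0.02): k1=(1.325), k2=(1.324), k3=(1.324), k4=(1.323); state += dt/6·(k1+2k2+2k3+k4)
t=0.020: state=(6.996)
t=0.040: state=(7.023)
t=0.060: state=(7.049)
continuing one RK4 step at a time; state shown every 25 steps (Δt=0.5):
t=0.500: state=(7.616)
t=1.000: state=(8.220)
t=1.500: state=(8.772)
t=2.000: state=(9.265)
t=2.500: state=(9.697)
t=3.000: state=(10.070)
t=3.500: state=(10.386)
t=4.000: state=(10.652)
t=4.500: state=(10.872)
t=5.000: state=(11.053)
t=5.500: state=(11.201)
t=6.000: state=(11.322)
t=6.500: state=(11.419)
t=7.000: state=(11.497)
t=7.500: state=(11.560)
t=7.640: state=(11.575)

(x) = (11.575)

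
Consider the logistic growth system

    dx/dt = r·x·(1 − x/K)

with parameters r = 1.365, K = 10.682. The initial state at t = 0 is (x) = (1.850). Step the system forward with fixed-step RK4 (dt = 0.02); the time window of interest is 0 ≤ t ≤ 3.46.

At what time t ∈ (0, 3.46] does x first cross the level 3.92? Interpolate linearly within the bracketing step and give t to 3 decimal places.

t=0.000: state=(1.850)
step 1 (dt=0.02): k1=(2.088), k2=(2.106), k3=(2.107), k4=(2.125); state += dt/6·(k1+2k2+2k3+k4)
t=0.020: state=(1.892)
t=0.040: state=(1.935)
t=0.060: state=(1.979)
continuing one RK4 step at a time; state shown every 10 steps (Δt=0.2):
t=0.200: state=(2.305)
t=0.400: state=(2.837)
t=0.600: state=(3.441)
t=0.740: state=(3.900)
next step: t=0.760: state=(3.968) — x has crossed 3.92
linear interpolation between t=0.740 (3.90049) and t=0.760 (3.96834) → t≈0.746

t = 0.746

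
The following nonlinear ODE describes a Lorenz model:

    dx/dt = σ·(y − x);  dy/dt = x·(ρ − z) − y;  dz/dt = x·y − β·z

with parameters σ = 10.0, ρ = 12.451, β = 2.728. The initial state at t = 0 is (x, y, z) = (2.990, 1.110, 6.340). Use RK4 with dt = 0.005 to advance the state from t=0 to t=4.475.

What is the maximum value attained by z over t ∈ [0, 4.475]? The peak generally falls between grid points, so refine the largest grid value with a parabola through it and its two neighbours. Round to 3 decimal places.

t=0.000: state=(2.990, 1.110, 6.340)
step 1 (dt=0.005): k1=(-18.800, 17.162, -13.977), k2=(-17.901, 16.935, -13.807), k3=(-17.929, 16.948, -13.807), k4=(-17.056, 16.730, -13.642); state += dt/6·(k1+2k2+2k3+k4)
t=0.005: state=(2.900, 1.195, 6.271)
t=0.010: state=(2.819, 1.277, 6.204)
t=0.015: state=(2.746, 1.358, 6.138)
continuing one RK4 step at a time; state shown every 40 steps (Δt=0.2):
t=0.200: state=(3.092, 4.251, 4.793)
t=0.400: state=(6.775, 9.012, 8.157)
t=0.600: state=(8.313, 6.795, 16.046)
t=0.800: state=(4.020, 2.416, 13.026)
t=1.000: state=(2.771, 2.920, 8.719)
t=1.200: state=(4.128, 5.304, 7.191)
t=1.400: state=(6.989, 8.277, 10.474)
t=1.600: state=(7.083, 5.818, 14.652)
t=1.800: state=(4.350, 3.430, 12.116)
t=2.000: state=(3.853, 4.188, 9.213)
t=2.200: state=(5.335, 6.365, 9.107)
t=2.400: state=(6.975, 7.228, 12.304)
t=2.600: state=(5.936, 4.955, 13.335)
t=2.800: state=(4.490, 4.193, 11.099)
t=3.000: state=(4.768, 5.275, 9.691)
t=3.200: state=(6.060, 6.665, 10.775)
t=3.400: state=(6.414, 6.089, 12.718)
t=3.600: state=(5.315, 4.778, 12.156)
t=3.800: state=(4.829, 4.905, 10.649)
t=4.000: state=(5.453, 5.913, 10.456)
t=4.200: state=(6.171, 6.302, 11.744)
t=4.400: state=(5.832, 5.449, 12.316)
t=4.475: state=(5.537, 5.154, 12.074)
largest grid value and its neighbours: z(0.625)=16.22862, z(0.630)=16.23394, z(0.635)=16.22949
parabola through these three points peaks at t≈0.630 with z≈16.23395

max z = 16.234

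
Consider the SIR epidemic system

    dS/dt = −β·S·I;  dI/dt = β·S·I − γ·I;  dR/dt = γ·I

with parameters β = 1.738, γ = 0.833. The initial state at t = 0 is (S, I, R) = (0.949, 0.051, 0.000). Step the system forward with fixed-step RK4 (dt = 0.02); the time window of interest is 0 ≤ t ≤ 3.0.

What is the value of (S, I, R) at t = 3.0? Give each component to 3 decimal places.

(S, I, R) = (0.475, 0.193, 0.332)

t=0.000: state=(0.949, 0.051, 0.000)
step 1 (dt=0.02): k1=(-0.084, 0.042, 0.042), k2=(-0.085, 0.042, 0.043), k3=(-0.085, 0.042, 0.043), k4=(-0.085, 0.042, 0.043); state += dt/6·(k1+2k2+2k3+k4)
t=0.020: state=(0.947, 0.052, 0.001)
t=0.040: state=(0.946, 0.053, 0.002)
t=0.060: state=(0.944, 0.054, 0.003)
continuing one RK4 step at a time; state shown every 5 steps (Δt=0.1):
t=0.100: state=(0.940, 0.055, 0.004)
t=0.200: state=(0.931, 0.060, 0.009)
t=0.300: state=(0.921, 0.065, 0.014)
t=0.400: state=(0.910, 0.070, 0.020)
t=0.500: state=(0.899, 0.075, 0.026)
t=0.600: state=(0.887, 0.081, 0.033)
t=0.700: state=(0.874, 0.087, 0.039)
t=0.800: state=(0.860, 0.093, 0.047)
t=0.900: state=(0.846, 0.099, 0.055)
t=1.000: state=(0.831, 0.105, 0.063)
t=1.100: state=(0.816, 0.112, 0.072)
t=1.200: state=(0.800, 0.118, 0.082)
t=1.300: state=(0.783, 0.125, 0.092)
t=1.400: state=(0.766, 0.131, 0.103)
t=1.500: state=(0.748, 0.138, 0.114)
t=1.600: state=(0.730, 0.144, 0.126)
t=1.700: state=(0.711, 0.150, 0.138)
t=1.800: state=(0.693, 0.156, 0.151)
t=1.900: state=(0.674, 0.162, 0.164)
t=2.000: state=(0.655, 0.167, 0.178)
t=2.100: state=(0.636, 0.172, 0.192)
t=2.200: state=(0.617, 0.177, 0.207)
t=2.300: state=(0.598, 0.181, 0.221)
t=2.400: state=(0.579, 0.184, 0.237)
t=2.500: state=(0.561, 0.187, 0.252)
t=2.600: state=(0.543, 0.189, 0.268)
t=2.700: state=(0.525, 0.191, 0.284)
t=2.800: state=(0.508, 0.192, 0.300)
t=2.900: state=(0.491, 0.193, 0.316)
t=3.000: state=(0.475, 0.193, 0.332)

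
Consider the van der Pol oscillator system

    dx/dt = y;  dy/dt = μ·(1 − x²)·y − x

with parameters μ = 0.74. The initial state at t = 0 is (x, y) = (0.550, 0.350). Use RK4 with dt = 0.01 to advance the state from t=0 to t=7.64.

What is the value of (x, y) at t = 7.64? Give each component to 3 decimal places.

(x, y) = (1.130, -1.138)

t=0.000: state=(0.550, 0.350)
step 1 (dt=0.01): k1=(0.350, -0.369), k2=(0.348, -0.373), k3=(0.348, -0.373), k4=(0.346, -0.376); state += dt/6·(k1+2k2+2k3+k4)
t=0.010: state=(0.553, 0.346)
t=0.020: state=(0.557, 0.342)
t=0.030: state=(0.560, 0.339)
continuing one RK4 step at a time; state shown every 25 steps (Δt=0.25):
t=0.250: state=(0.624, 0.239)
t=0.500: state=(0.667, 0.095)
t=0.750: state=(0.670, -0.072)
t=1.000: state=(0.630, -0.252)
t=1.250: state=(0.543, -0.442)
t=1.500: state=(0.408, -0.639)
t=1.750: state=(0.223, -0.842)
t=2.000: state=(-0.013, -1.041)
t=2.250: state=(-0.295, -1.206)
t=2.500: state=(-0.608, -1.276)
t=2.750: state=(-0.919, -1.179)
t=3.000: state=(-1.181, -0.894)
t=3.250: state=(-1.356, -0.495)
t=3.500: state=(-1.429, -0.095)
t=3.750: state=(-1.408, 0.247)
t=4.000: state=(-1.311, 0.526)
t=4.250: state=(-1.148, 0.773)
t=4.500: state=(-0.924, 1.021)
t=4.750: state=(-0.635, 1.299)
t=5.000: state=(-0.270, 1.626)
t=5.250: state=(0.180, 1.966)
t=5.500: state=(0.701, 2.159)
t=5.750: state=(1.224, 1.937)
t=6.000: state=(1.630, 1.261)
t=6.250: state=(1.847, 0.497)
t=6.500: state=(1.896, -0.065)
t=6.750: state=(1.833, -0.416)
t=7.000: state=(1.698, -0.648)
t=7.250: state=(1.512, -0.833)
t=7.500: state=(1.281, -1.020)
t=7.640: state=(1.130, -1.138)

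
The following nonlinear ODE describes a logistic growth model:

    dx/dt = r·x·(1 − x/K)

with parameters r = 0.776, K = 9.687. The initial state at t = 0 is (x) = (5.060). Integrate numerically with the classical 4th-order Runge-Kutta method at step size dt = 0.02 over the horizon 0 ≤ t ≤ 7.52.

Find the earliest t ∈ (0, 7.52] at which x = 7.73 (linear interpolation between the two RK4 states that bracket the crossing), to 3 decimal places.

t = 1.655

t=0.000: state=(5.060)
step 1 (dt=0.02): k1=(1.876), k2=(1.875), k3=(1.875), k4=(1.874); state += dt/6·(k1+2k2+2k3+k4)
t=0.020: state=(5.097)
t=0.040: state=(5.135)
t=0.060: state=(5.172)
continuing one RK4 step at a time; state shown every 25 steps (Δt=0.5):
t=0.500: state=(5.978)
t=1.000: state=(6.818)
t=1.500: state=(7.535)
t=1.640: state=(7.712)
next step: t=1.660: state=(7.736) — x has crossed 7.73
linear interpolation between t=1.640 (7.71182) and t=1.660 (7.73612) → t≈1.655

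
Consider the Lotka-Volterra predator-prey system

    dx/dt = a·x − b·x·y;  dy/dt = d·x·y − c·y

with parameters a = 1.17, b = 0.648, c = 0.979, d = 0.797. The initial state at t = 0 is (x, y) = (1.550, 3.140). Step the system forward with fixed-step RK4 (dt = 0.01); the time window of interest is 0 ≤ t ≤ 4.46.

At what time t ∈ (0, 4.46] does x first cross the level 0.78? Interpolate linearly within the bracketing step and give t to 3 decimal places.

t=0.000: state=(1.550, 3.140)
step 1 (dt=0.01): k1=(-1.340, 0.805), k2=(-1.339, 0.789), k3=(-1.338, 0.789), k4=(-1.337, 0.773); state += dt/6·(k1+2k2+2k3+k4)
t=0.010: state=(1.537, 3.148)
t=0.020: state=(1.523, 3.155)
t=0.030: state=(1.510, 3.163)
continuing one RK4 step at a time; state shown every 20 steps (Δt=0.2):
t=0.200: state=(1.294, 3.237)
t=0.400: state=(1.075, 3.213)
t=0.600: state=(0.902, 3.090)
t=0.780: state=(0.784, 2.923)
next step: t=0.790: state=(0.778, 2.913) — x has crossed 0.78
linear interpolation between t=0.780 (0.78397) and t=0.790 (0.77834) → t≈0.787

t = 0.787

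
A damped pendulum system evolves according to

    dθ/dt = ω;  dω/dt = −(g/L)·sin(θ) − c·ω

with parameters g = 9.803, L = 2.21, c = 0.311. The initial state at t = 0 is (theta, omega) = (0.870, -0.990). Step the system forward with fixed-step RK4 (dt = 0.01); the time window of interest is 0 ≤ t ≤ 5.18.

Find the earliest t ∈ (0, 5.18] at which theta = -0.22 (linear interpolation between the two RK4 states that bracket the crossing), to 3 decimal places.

t=0.000: state=(0.870, -0.990)
step 1 (dt=0.01): k1=(-0.990, -3.082), k2=(-1.005, -3.063), k3=(-1.005, -3.063), k4=(-1.021, -3.044); state += dt/6·(k1+2k2+2k3+k4)
t=0.010: state=(0.860, -1.021)
t=0.020: state=(0.850, -1.051)
t=0.030: state=(0.839, -1.081)
continuing one RK4 step at a time; state shown every 20 steps (Δt=0.2):
t=0.200: state=(0.616, -1.515)
t=0.400: state=(0.280, -1.797)
t=0.600: state=(-0.082, -1.771)
t=0.670: state=(-0.203, -1.689)
next step: t=0.680: state=(-0.220, -1.675) — theta has crossed -0.22
linear interpolation between t=0.670 (-0.20335) and t=0.680 (-0.22018) → t≈0.680

t = 0.680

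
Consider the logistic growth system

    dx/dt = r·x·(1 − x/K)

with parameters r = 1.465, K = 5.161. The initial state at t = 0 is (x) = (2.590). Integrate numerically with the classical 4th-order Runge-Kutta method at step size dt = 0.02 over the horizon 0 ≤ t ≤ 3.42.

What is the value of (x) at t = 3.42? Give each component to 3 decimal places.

(x) = (5.127)

t=0.000: state=(2.590)
step 1 (dt=0.02): k1=(1.890), k2=(1.890), k3=(1.890), k4=(1.890); state += dt/6·(k1+2k2+2k3+k4)
t=0.020: state=(2.628)
t=0.040: state=(2.666)
t=0.060: state=(2.703)
continuing one RK4 step at a time; state shown every 10 steps (Δt=0.2):
t=0.200: state=(2.965)
t=0.400: state=(3.324)
t=0.600: state=(3.655)
t=0.800: state=(3.947)
t=1.000: state=(4.198)
t=1.200: state=(4.407)
t=1.400: state=(4.577)
t=1.600: state=(4.712)
t=1.800: state=(4.819)
t=2.000: state=(4.901)
t=2.200: state=(4.965)
t=2.400: state=(5.013)
t=2.600: state=(5.050)
t=2.800: state=(5.078)
t=3.000: state=(5.099)
t=3.200: state=(5.114)
t=3.400: state=(5.126)
t=3.420: state=(5.127)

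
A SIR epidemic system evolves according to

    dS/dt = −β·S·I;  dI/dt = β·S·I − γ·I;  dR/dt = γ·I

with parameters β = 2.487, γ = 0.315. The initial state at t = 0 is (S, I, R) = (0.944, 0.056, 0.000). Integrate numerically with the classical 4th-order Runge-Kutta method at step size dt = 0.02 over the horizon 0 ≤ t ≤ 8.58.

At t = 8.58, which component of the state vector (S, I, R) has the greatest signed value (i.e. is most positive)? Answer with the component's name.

largest component: R

t=0.000: state=(0.944, 0.056, 0.000)
step 1 (dt=0.02): k1=(-0.131, 0.114, 0.018), k2=(-0.134, 0.116, 0.018), k3=(-0.134, 0.116, 0.018), k4=(-0.137, 0.118, 0.018); state += dt/6·(k1+2k2+2k3+k4)
t=0.020: state=(0.941, 0.058, 0.000)
t=0.040: state=(0.939, 0.061, 0.001)
t=0.060: state=(0.936, 0.063, 0.001)
continuing one RK4 step at a time; state shown every 25 steps (Δt=0.5):
t=0.500: state=(0.839, 0.146, 0.015)
t=1.000: state=(0.634, 0.315, 0.050)
t=1.500: state=(0.379, 0.505, 0.116)
t=2.000: state=(0.187, 0.608, 0.205)
t=2.500: state=(0.087, 0.611, 0.302)
t=3.000: state=(0.042, 0.564, 0.395)
t=3.500: state=(0.022, 0.500, 0.478)
t=4.000: state=(0.012, 0.436, 0.552)
t=4.500: state=(0.007, 0.377, 0.616)
t=5.000: state=(0.005, 0.324, 0.671)
t=5.500: state=(0.003, 0.278, 0.718)
t=6.000: state=(0.002, 0.239, 0.759)
t=6.500: state=(0.002, 0.204, 0.794)
t=7.000: state=(0.001, 0.175, 0.824)
t=7.500: state=(0.001, 0.150, 0.849)
t=8.000: state=(0.001, 0.128, 0.871)
t=8.500: state=(0.001, 0.109, 0.890)
t=8.580: state=(0.001, 0.107, 0.892)
compare at T: S=0.001, I=0.107, R=0.892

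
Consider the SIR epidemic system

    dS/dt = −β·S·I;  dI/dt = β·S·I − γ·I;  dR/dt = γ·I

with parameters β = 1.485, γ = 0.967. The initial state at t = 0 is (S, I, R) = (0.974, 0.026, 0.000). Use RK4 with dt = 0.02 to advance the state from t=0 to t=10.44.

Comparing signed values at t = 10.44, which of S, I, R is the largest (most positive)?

largest component: R

t=0.000: state=(0.974, 0.026, 0.000)
step 1 (dt=0.02): k1=(-0.038, 0.012, 0.025), k2=(-0.038, 0.013, 0.025), k3=(-0.038, 0.013, 0.025), k4=(-0.038, 0.013, 0.025); state += dt/6·(k1+2k2+2k3+k4)
t=0.020: state=(0.973, 0.026, 0.001)
t=0.040: state=(0.972, 0.027, 0.001)
t=0.060: state=(0.972, 0.027, 0.002)
continuing one RK4 step at a time; state shown every 25 steps (Δt=0.5):
t=0.500: state=(0.953, 0.033, 0.014)
t=1.000: state=(0.927, 0.041, 0.032)
t=1.500: state=(0.897, 0.049, 0.054)
t=2.000: state=(0.862, 0.059, 0.080)
t=2.500: state=(0.822, 0.067, 0.110)
t=3.000: state=(0.780, 0.075, 0.145)
t=3.500: state=(0.736, 0.082, 0.183)
t=4.000: state=(0.691, 0.085, 0.223)
t=4.500: state=(0.648, 0.087, 0.265)
t=5.000: state=(0.608, 0.085, 0.307)
t=5.500: state=(0.572, 0.081, 0.347)
t=6.000: state=(0.539, 0.076, 0.385)
t=6.500: state=(0.511, 0.069, 0.420)
t=7.000: state=(0.487, 0.062, 0.452)
t=7.500: state=(0.466, 0.054, 0.480)
t=8.000: state=(0.449, 0.047, 0.504)
t=8.500: state=(0.435, 0.040, 0.525)
t=9.000: state=(0.423, 0.034, 0.543)
t=9.500: state=(0.413, 0.029, 0.558)
t=10.000: state=(0.406, 0.024, 0.571)
t=10.440: state=(0.400, 0.020, 0.580)
compare at T: S=0.400, I=0.020, R=0.580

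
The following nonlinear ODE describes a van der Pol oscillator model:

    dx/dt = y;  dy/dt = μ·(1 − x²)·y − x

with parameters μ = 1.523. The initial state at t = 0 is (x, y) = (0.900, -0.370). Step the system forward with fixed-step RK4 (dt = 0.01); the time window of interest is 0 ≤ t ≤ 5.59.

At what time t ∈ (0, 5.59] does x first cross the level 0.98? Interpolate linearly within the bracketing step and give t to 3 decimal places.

t=0.000: state=(0.900, -0.370)
step 1 (dt=0.01): k1=(-0.370, -1.007), k2=(-0.375, -1.009), k3=(-0.375, -1.009), k4=(-0.380, -1.010); state += dt/6·(k1+2k2+2k3+k4)
t=0.010: state=(0.896, -0.380)
t=0.020: state=(0.892, -0.390)
t=0.030: state=(0.888, -0.400)
continuing one RK4 step at a time; state shown every 20 steps (Δt=0.2):
t=0.200: state=(0.805, -0.580)
t=0.400: state=(0.666, -0.826)
t=0.600: state=(0.470, -1.141)
t=0.800: state=(0.202, -1.570)
t=1.000: state=(-0.167, -2.130)
t=1.200: state=(-0.649, -2.648)
t=1.400: state=(-1.186, -2.574)
t=1.600: state=(-1.618, -1.645)
t=1.800: state=(-1.839, -0.624)
t=2.000: state=(-1.898, -0.028)
t=2.200: state=(-1.872, 0.250)
t=2.400: state=(-1.807, 0.383)
t=2.600: state=(-1.722, 0.462)
t=2.800: state=(-1.623, 0.526)
t=3.000: state=(-1.511, 0.592)
t=3.200: state=(-1.385, 0.671)
t=3.400: state=(-1.241, 0.775)
t=3.600: state=(-1.073, 0.919)
t=3.800: state=(-0.869, 1.131)
t=4.000: state=(-0.613, 1.453)
t=4.200: state=(-0.276, 1.951)
t=4.400: state=(0.181, 2.645)
t=4.600: state=(0.776, 3.224)
t=4.660: state=(0.971, 3.241)
next step: t=4.670: state=(1.003, 3.232) — x has crossed 0.98
linear interpolation between t=4.660 (0.97064) and t=4.670 (1.00301) → t≈4.663

t = 4.663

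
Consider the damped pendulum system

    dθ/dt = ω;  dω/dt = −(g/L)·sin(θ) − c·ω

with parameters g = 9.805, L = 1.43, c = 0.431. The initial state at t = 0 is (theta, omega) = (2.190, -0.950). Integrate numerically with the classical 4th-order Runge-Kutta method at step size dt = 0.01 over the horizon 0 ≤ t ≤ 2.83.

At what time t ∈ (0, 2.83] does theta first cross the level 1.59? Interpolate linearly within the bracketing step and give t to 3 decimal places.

t = 0.327

t=0.000: state=(2.190, -0.950)
step 1 (dt=0.01): k1=(-0.950, -5.174), k2=(-0.976, -5.182), k3=(-0.976, -5.182), k4=(-1.002, -5.190); state += dt/6·(k1+2k2+2k3+k4)
t=0.010: state=(2.180, -1.002)
t=0.020: state=(2.170, -1.054)
t=0.030: state=(2.159, -1.106)
continuing one RK4 step at a time; state shown every 10 steps (Δt=0.1):
t=0.100: state=(2.069, -1.477)
t=0.200: state=(1.894, -2.028)
t=0.300: state=(1.663, -2.598)
t=0.320: state=(1.609, -2.712)
next step: t=0.330: state=(1.582, -2.768) — theta has crossed 1.59
linear interpolation between t=0.320 (1.60941) and t=0.330 (1.58202) → t≈0.327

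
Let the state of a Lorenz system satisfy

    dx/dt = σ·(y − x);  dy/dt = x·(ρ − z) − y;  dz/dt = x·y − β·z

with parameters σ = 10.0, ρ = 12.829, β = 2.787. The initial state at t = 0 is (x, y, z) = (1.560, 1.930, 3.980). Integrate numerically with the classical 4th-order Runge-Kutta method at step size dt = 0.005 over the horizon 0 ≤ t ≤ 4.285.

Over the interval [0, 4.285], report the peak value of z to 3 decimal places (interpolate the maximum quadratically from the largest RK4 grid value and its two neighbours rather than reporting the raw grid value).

t=0.000: state=(1.560, 1.930, 3.980)
step 1 (dt=0.005): k1=(3.700, 11.874, -8.081), k2=(3.904, 11.958, -7.961), k3=(3.901, 11.962, -7.960), k4=(4.103, 12.050, -7.838); state += dt/6·(k1+2k2+2k3+k4)
t=0.005: state=(1.580, 1.990, 3.940)
t=0.010: state=(1.601, 2.051, 3.902)
t=0.015: state=(1.624, 2.112, 3.864)
continuing one RK4 step at a time; state shown every 40 steps (Δt=0.2):
t=0.200: state=(3.781, 5.696, 3.821)
t=0.400: state=(8.807, 10.971, 11.437)
t=0.600: state=(7.043, 3.840, 17.200)
t=0.800: state=(2.581, 1.674, 11.280)
t=1.000: state=(2.415, 2.951, 7.236)
t=1.200: state=(4.587, 6.253, 6.620)
t=1.400: state=(8.141, 9.249, 12.410)
t=1.600: state=(6.552, 4.471, 15.522)
t=1.800: state=(3.575, 2.970, 11.255)
t=2.000: state=(3.800, 4.512, 8.405)
t=2.200: state=(6.060, 7.423, 9.490)
t=2.400: state=(7.533, 7.188, 14.021)
t=2.600: state=(5.364, 4.173, 13.448)
t=2.800: state=(4.169, 4.186, 10.439)
t=3.000: state=(5.142, 5.993, 9.561)
t=3.200: state=(6.797, 7.294, 11.978)
t=3.400: state=(6.357, 5.559, 13.634)
t=3.600: state=(4.903, 4.488, 11.855)
t=3.800: state=(4.932, 5.325, 10.336)
t=4.000: state=(6.063, 6.637, 11.096)
t=4.200: state=(6.498, 6.267, 12.890)
t=4.285: state=(6.170, 5.665, 13.034)
largest grid value and its neighbours: z(0.545)=17.73377, z(0.550)=17.74689, z(0.555)=17.74586
parabola through these three points peaks at t≈0.552 with z≈17.74818

max z = 17.748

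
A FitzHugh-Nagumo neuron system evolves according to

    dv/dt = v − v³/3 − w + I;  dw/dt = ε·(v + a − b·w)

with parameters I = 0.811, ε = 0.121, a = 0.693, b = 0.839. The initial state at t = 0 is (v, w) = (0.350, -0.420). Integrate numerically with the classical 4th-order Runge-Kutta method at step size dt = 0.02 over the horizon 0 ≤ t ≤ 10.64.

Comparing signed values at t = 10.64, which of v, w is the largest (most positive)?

largest component: w

t=0.000: state=(0.350, -0.420)
step 1 (dt=0.02): k1=(1.567, 0.169), k2=(1.579, 0.171), k3=(1.579, 0.171), k4=(1.591, 0.172); state += dt/6·(k1+2k2+2k3+k4)
t=0.020: state=(0.382, -0.417)
t=0.040: state=(0.414, -0.413)
t=0.060: state=(0.446, -0.410)
continuing one RK4 step at a time; state shown every 25 steps (Δt=0.5):
t=0.500: state=(1.226, -0.312)
t=1.000: state=(1.854, -0.162)
t=1.500: state=(2.019, 0.003)
t=2.000: state=(2.015, 0.163)
t=2.500: state=(1.974, 0.313)
t=3.000: state=(1.926, 0.454)
t=3.500: state=(1.877, 0.584)
t=4.000: state=(1.827, 0.705)
t=4.500: state=(1.777, 0.818)
t=5.000: state=(1.727, 0.921)
t=5.500: state=(1.677, 1.017)
t=6.000: state=(1.626, 1.105)
t=6.500: state=(1.575, 1.186)
t=7.000: state=(1.524, 1.259)
t=7.500: state=(1.471, 1.326)
t=8.000: state=(1.418, 1.387)
t=8.500: state=(1.363, 1.441)
t=9.000: state=(1.307, 1.489)
t=9.500: state=(1.248, 1.532)
t=10.000: state=(1.186, 1.569)
t=10.500: state=(1.120, 1.600)
t=10.640: state=(1.100, 1.608)
compare at T: v=1.100, w=1.608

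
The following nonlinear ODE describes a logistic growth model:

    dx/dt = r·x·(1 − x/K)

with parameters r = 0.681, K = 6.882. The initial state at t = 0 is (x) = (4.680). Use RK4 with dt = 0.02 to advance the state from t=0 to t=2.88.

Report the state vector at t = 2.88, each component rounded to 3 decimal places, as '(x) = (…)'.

t=0.000: state=(4.680)
step 1 (dt=0.02): k1=(1.020), k2=(1.017), k3=(1.017), k4=(1.015); state += dt/6·(k1+2k2+2k3+k4)
t=0.020: state=(4.700)
t=0.040: state=(4.721)
t=0.060: state=(4.741)
continuing one RK4 step at a time; state shown every 5 steps (Δt=0.1):
t=0.100: state=(4.781)
t=0.200: state=(4.879)
t=0.300: state=(4.974)
t=0.400: state=(5.067)
t=0.500: state=(5.156)
t=0.600: state=(5.243)
t=0.700: state=(5.326)
t=0.800: state=(5.407)
t=0.900: state=(5.484)
t=1.000: state=(5.558)
t=1.100: state=(5.630)
t=1.200: state=(5.698)
t=1.300: state=(5.763)
t=1.400: state=(5.826)
t=1.500: state=(5.885)
t=1.600: state=(5.942)
t=1.700: state=(5.996)
t=1.800: state=(6.047)
t=1.900: state=(6.096)
t=2.000: state=(6.142)
t=2.100: state=(6.186)
t=2.200: state=(6.227)
t=2.300: state=(6.266)
t=2.400: state=(6.303)
t=2.500: state=(6.339)
t=2.600: state=(6.372)
t=2.700: state=(6.403)
t=2.800: state=(6.432)
t=2.880: state=(6.455)

(x) = (6.455)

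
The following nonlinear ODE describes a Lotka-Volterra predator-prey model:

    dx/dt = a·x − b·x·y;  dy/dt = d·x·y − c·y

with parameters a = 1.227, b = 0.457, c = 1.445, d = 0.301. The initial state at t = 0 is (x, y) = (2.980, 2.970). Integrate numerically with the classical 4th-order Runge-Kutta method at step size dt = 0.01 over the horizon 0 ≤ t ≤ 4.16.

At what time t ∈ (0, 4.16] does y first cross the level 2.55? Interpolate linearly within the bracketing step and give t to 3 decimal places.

t=0.000: state=(2.980, 2.970)
step 1 (dt=0.01): k1=(-0.388, -1.628), k2=(-0.377, -1.625), k3=(-0.377, -1.625), k4=(-0.366, -1.622); state += dt/6·(k1+2k2+2k3+k4)
t=0.010: state=(2.976, 2.954)
t=0.020: state=(2.973, 2.938)
t=0.030: state=(2.969, 2.921)
continuing one RK4 step at a time; state shown every 20 steps (Δt=0.2):
t=0.200: state=(2.946, 2.658)
t=0.270: state=(2.953, 2.556)
next step: t=0.280: state=(2.955, 2.542) — y has crossed 2.55
linear interpolation between t=0.270 (2.55609) and t=0.280 (2.54192) → t≈0.274

t = 0.274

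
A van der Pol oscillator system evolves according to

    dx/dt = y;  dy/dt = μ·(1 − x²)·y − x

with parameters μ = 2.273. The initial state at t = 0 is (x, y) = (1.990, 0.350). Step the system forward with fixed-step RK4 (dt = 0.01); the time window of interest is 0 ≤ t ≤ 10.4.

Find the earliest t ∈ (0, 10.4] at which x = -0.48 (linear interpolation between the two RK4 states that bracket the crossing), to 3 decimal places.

t = 3.356

t=0.000: state=(1.990, 0.350)
step 1 (dt=0.01): k1=(0.350, -4.345), k2=(0.328, -4.206), k3=(0.329, -4.210), k4=(0.308, -4.074); state += dt/6·(k1+2k2+2k3+k4)
t=0.010: state=(1.993, 0.308)
t=0.020: state=(1.996, 0.268)
t=0.030: state=(1.999, 0.232)
continuing one RK4 step at a time; state shown every 50 steps (Δt=0.5):
t=0.500: state=(1.934, -0.279)
t=1.000: state=(1.778, -0.340)
t=1.500: state=(1.592, -0.407)
t=2.000: state=(1.362, -0.527)
t=2.500: state=(1.041, -0.803)
t=3.000: state=(0.458, -1.739)
t=3.350: state=(-0.458, -3.697)
next step: t=3.360: state=(-0.495, -3.757) — x has crossed -0.48
linear interpolation between t=3.350 (-0.45770) and t=3.360 (-0.49497) → t≈3.356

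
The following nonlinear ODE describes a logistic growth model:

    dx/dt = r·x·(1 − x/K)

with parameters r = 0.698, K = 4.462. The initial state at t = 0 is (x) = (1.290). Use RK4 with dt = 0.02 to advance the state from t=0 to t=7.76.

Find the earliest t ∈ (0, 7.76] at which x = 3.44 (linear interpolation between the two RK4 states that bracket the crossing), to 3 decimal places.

t = 3.028

t=0.000: state=(1.290)
step 1 (dt=0.02): k1=(0.640), k2=(0.642), k3=(0.642), k4=(0.644); state += dt/6·(k1+2k2+2k3+k4)
t=0.020: state=(1.303)
t=0.040: state=(1.316)
t=0.060: state=(1.329)
continuing one RK4 step at a time; state shown every 25 steps (Δt=0.5):
t=0.500: state=(1.632)
t=1.000: state=(2.007)
t=1.500: state=(2.395)
t=2.000: state=(2.774)
t=2.500: state=(3.122)
t=3.000: state=(3.425)
t=3.020: state=(3.436)
next step: t=3.040: state=(3.447) — x has crossed 3.44
linear interpolation between t=3.020 (3.43568) and t=3.040 (3.44667) → t≈3.028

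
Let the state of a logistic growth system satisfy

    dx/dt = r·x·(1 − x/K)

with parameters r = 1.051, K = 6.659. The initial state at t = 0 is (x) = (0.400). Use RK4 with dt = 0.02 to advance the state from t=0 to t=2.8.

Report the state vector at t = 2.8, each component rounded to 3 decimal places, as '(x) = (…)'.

t=0.000: state=(0.400)
step 1 (dt=0.02): k1=(0.395), k2=(0.399), k3=(0.399), k4=(0.403); state += dt/6·(k1+2k2+2k3+k4)
t=0.020: state=(0.408)
t=0.040: state=(0.416)
t=0.060: state=(0.424)
continuing one RK4 step at a time; state shown every 5 steps (Δt=0.1):
t=0.100: state=(0.441)
t=0.200: state=(0.487)
t=0.300: state=(0.536)
t=0.400: state=(0.590)
t=0.500: state=(0.650)
t=0.600: state=(0.714)
t=0.700: state=(0.784)
t=0.800: state=(0.859)
t=0.900: state=(0.941)
t=1.000: state=(1.029)
t=1.100: state=(1.124)
t=1.200: state=(1.226)
t=1.300: state=(1.334)
t=1.400: state=(1.450)
t=1.500: state=(1.573)
t=1.600: state=(1.702)
t=1.700: state=(1.839)
t=1.800: state=(1.982)
t=1.900: state=(2.131)
t=2.000: state=(2.287)
t=2.100: state=(2.447)
t=2.200: state=(2.612)
t=2.300: state=(2.780)
t=2.400: state=(2.952)
t=2.500: state=(3.125)
t=2.600: state=(3.300)
t=2.700: state=(3.475)
t=2.800: state=(3.649)

(x) = (3.649)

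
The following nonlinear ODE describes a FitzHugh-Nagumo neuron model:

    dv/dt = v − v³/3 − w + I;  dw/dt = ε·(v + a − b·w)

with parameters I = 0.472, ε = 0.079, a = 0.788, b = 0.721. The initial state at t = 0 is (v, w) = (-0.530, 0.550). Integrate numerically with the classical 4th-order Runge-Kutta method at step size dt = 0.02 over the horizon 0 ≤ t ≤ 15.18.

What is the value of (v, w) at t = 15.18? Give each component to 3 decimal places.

t=0.000: state=(-0.530, 0.550)
step 1 (dt=0.02): k1=(-0.558, -0.011), k2=(-0.562, -0.011), k3=(-0.562, -0.011), k4=(-0.566, -0.012); state += dt/6·(k1+2k2+2k3+k4)
t=0.020: state=(-0.541, 0.550)
t=0.040: state=(-0.553, 0.550)
t=0.060: state=(-0.564, 0.549)
continuing one RK4 step at a time; state shown every 25 steps (Δt=0.5):
t=0.500: state=(-0.853, 0.539)
t=1.000: state=(-1.208, 0.514)
t=1.500: state=(-1.479, 0.477)
t=2.000: state=(-1.618, 0.434)
t=2.500: state=(-1.666, 0.388)
t=3.000: state=(-1.671, 0.343)
t=3.500: state=(-1.658, 0.299)
t=4.000: state=(-1.639, 0.257)
t=4.500: state=(-1.616, 0.217)
t=5.000: state=(-1.593, 0.179)
t=5.500: state=(-1.569, 0.144)
t=6.000: state=(-1.546, 0.110)
t=6.500: state=(-1.522, 0.077)
t=7.000: state=(-1.498, 0.047)
t=7.500: state=(-1.474, 0.019)
t=8.000: state=(-1.451, -0.008)
t=8.500: state=(-1.427, -0.033)
t=9.000: state=(-1.404, -0.057)
t=9.500: state=(-1.380, -0.079)
t=10.000: state=(-1.357, -0.099)
t=10.500: state=(-1.333, -0.118)
t=11.000: state=(-1.310, -0.135)
t=11.500: state=(-1.287, -0.152)
t=12.000: state=(-1.263, -0.166)
t=12.500: state=(-1.240, -0.180)
t=13.000: state=(-1.216, -0.192)
t=13.500: state=(-1.193, -0.203)
t=14.000: state=(-1.169, -0.212)
t=14.500: state=(-1.145, -0.221)
t=15.000: state=(-1.121, -0.228)
t=15.180: state=(-1.112, -0.230)

(v, w) = (-1.112, -0.230)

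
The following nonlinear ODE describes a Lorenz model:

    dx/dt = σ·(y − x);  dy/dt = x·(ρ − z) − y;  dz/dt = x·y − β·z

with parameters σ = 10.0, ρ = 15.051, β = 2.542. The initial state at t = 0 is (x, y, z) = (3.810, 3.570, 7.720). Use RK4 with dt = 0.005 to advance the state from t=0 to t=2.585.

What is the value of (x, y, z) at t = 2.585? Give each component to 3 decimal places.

(x, y, z) = (4.150, 4.314, 12.069)

t=0.000: state=(3.810, 3.570, 7.720)
step 1 (dt=0.005): k1=(-2.400, 24.361, -6.023), k2=(-1.731, 24.313, -5.774), k3=(-1.749, 24.324, -5.770), k4=(-1.096, 24.285, -5.518); state += dt/6·(k1+2k2+2k3+k4)
t=0.005: state=(3.801, 3.692, 7.691)
t=0.010: state=(3.799, 3.813, 7.665)
t=0.015: state=(3.803, 3.934, 7.641)
continuing one RK4 step at a time; state shown every 20 steps (Δt=0.1):
t=0.100: state=(4.571, 6.097, 7.745)
t=0.200: state=(6.572, 8.899, 9.754)
t=0.300: state=(8.710, 10.276, 14.341)
t=0.400: state=(8.982, 7.816, 18.579)
t=0.500: state=(6.817, 4.121, 18.546)
t=0.600: state=(4.405, 2.502, 15.912)
t=0.700: state=(3.130, 2.443, 13.109)
t=0.800: state=(2.905, 3.085, 10.875)
t=0.900: state=(3.425, 4.273, 9.446)
t=1.000: state=(4.596, 6.084, 9.158)
t=1.100: state=(6.337, 8.244, 10.614)
t=1.200: state=(8.066, 9.362, 14.042)
t=1.300: state=(8.440, 7.772, 17.406)
t=1.400: state=(6.948, 4.926, 17.826)
t=1.500: state=(5.004, 3.352, 15.914)
t=1.600: state=(3.835, 3.156, 13.549)
t=1.700: state=(3.588, 3.734, 11.601)
t=1.800: state=(4.069, 4.865, 10.431)
t=1.900: state=(5.143, 6.468, 10.398)
t=2.000: state=(6.600, 8.083, 11.903)
t=2.100: state=(7.797, 8.524, 14.685)
t=2.200: state=(7.789, 7.029, 16.898)
t=2.300: state=(6.524, 4.967, 16.883)
t=2.400: state=(5.077, 3.879, 15.284)
t=2.500: state=(4.257, 3.824, 13.384)
t=2.585: state=(4.150, 4.314, 12.069)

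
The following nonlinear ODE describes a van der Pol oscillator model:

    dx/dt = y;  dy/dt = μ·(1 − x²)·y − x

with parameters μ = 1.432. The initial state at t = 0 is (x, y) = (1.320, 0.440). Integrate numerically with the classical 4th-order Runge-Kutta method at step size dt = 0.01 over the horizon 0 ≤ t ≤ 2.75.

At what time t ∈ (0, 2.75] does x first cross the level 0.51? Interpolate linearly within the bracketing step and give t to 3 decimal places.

t=0.000: state=(1.320, 0.440)
step 1 (dt=0.01): k1=(0.440, -1.788), k2=(0.431, -1.784), k3=(0.431, -1.784), k4=(0.422, -1.780); state += dt/6·(k1+2k2+2k3+k4)
t=0.010: state=(1.324, 0.422)
t=0.020: state=(1.328, 0.404)
t=0.030: state=(1.332, 0.387)
continuing one RK4 step at a time; state shown every 10 steps (Δt=0.1):
t=0.100: state=(1.355, 0.266)
t=0.200: state=(1.374, 0.107)
t=0.300: state=(1.377, -0.035)
t=0.400: state=(1.367, -0.160)
t=0.500: state=(1.346, -0.270)
t=0.600: state=(1.314, -0.368)
t=0.700: state=(1.272, -0.457)
t=0.800: state=(1.222, -0.542)
t=0.900: state=(1.164, -0.626)
t=1.000: state=(1.097, -0.713)
t=1.100: state=(1.021, -0.805)
t=1.200: state=(0.936, -0.908)
t=1.300: state=(0.839, -1.027)
t=1.400: state=(0.730, -1.165)
t=1.500: state=(0.605, -1.331)
t=1.560: state=(0.522, -1.446)
next step: t=1.570: state=(0.507, -1.466) — x has crossed 0.51
linear interpolation between t=1.560 (0.52190) and t=1.570 (0.50734) → t≈1.568

t = 1.568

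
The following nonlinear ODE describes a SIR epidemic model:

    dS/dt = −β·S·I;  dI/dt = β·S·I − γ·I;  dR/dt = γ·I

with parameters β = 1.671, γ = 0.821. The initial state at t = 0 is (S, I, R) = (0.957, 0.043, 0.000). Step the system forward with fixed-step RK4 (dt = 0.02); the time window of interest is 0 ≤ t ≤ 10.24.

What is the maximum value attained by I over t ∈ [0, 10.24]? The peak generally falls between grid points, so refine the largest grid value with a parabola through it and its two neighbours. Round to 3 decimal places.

t=0.000: state=(0.957, 0.043, 0.000)
step 1 (dt=0.02): k1=(-0.069, 0.033, 0.035), k2=(-0.069, 0.034, 0.036), k3=(-0.069, 0.034, 0.036), k4=(-0.070, 0.034, 0.036); state += dt/6·(k1+2k2+2k3+k4)
t=0.020: state=(0.956, 0.044, 0.001)
t=0.040: state=(0.954, 0.044, 0.001)
t=0.060: state=(0.953, 0.045, 0.002)
continuing one RK4 step at a time; state shown every 25 steps (Δt=0.5):
t=0.500: state=(0.916, 0.062, 0.021)
t=1.000: state=(0.861, 0.087, 0.052)
t=1.500: state=(0.791, 0.115, 0.093)
t=2.000: state=(0.710, 0.143, 0.147)
t=2.500: state=(0.624, 0.166, 0.210)
t=3.000: state=(0.540, 0.179, 0.282)
t=3.500: state=(0.464, 0.180, 0.356)
t=4.000: state=(0.400, 0.171, 0.428)
t=4.500: state=(0.349, 0.155, 0.495)
t=5.000: state=(0.309, 0.136, 0.555)
t=5.500: state=(0.278, 0.115, 0.607)
t=6.000: state=(0.255, 0.095, 0.650)
t=6.500: state=(0.237, 0.078, 0.685)
t=7.000: state=(0.224, 0.062, 0.714)
t=7.500: state=(0.214, 0.050, 0.737)
t=8.000: state=(0.206, 0.039, 0.755)
t=8.500: state=(0.200, 0.031, 0.769)
t=9.000: state=(0.195, 0.024, 0.780)
t=9.500: state=(0.192, 0.019, 0.789)
t=10.000: state=(0.189, 0.015, 0.796)
t=10.240: state=(0.188, 0.013, 0.799)
largest grid value and its neighbours: I(3.300)=0.18111, I(3.320)=0.18111, I(3.340)=0.18109
parabola through these three points peaks at t≈3.311 with I≈0.18111

max I = 0.181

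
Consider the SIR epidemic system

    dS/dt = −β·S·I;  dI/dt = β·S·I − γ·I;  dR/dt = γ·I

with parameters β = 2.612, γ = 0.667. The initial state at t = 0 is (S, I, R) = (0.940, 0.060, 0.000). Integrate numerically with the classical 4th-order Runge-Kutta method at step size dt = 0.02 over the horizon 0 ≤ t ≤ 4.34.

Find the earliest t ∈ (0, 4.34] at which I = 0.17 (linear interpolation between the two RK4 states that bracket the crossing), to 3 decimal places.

t=0.000: state=(0.940, 0.060, 0.000)
step 1 (dt=0.02): k1=(-0.147, 0.107, 0.040), k2=(-0.150, 0.109, 0.041), k3=(-0.150, 0.109, 0.041), k4=(-0.152, 0.111, 0.041); state += dt/6·(k1+2k2+2k3+k4)
t=0.020: state=(0.937, 0.062, 0.001)
t=0.040: state=(0.934, 0.064, 0.002)
t=0.060: state=(0.931, 0.067, 0.003)
continuing one RK4 step at a time; state shown every 10 steps (Δt=0.2):
t=0.200: state=(0.905, 0.085, 0.010)
t=0.400: state=(0.859, 0.118, 0.023)
t=0.600: state=(0.799, 0.159, 0.041)
t=0.640: state=(0.786, 0.169, 0.046)
next step: t=0.660: state=(0.779, 0.173, 0.048) — I has crossed 0.17
linear interpolation between t=0.640 (0.16864) and t=0.660 (0.17334) → t≈0.646

t = 0.646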